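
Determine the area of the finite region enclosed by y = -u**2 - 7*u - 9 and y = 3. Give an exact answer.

1/6

Set the curves equal: -u**2 - 7*u - 9 = 3, so -u**2 - 7*u - 12 = 0, which factors as -(u + 3)*(u + 4) = 0. The curves meet at u = -4, -3.
On [-4, -3], y = -u**2 - 7*u - 9 is on top; that piece has area ∫[-4,-3] (-u**2 - 7*u - 12) du = 1/6.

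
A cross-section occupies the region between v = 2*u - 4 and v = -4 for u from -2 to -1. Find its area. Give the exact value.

3

On [-2, -1], (2*u - 4) - (-4) = 2*u is ≤ 0 throughout, so the area is a single integral of |2*u|.
∫[-2,-1] (2*u) du = -3; the area of that piece is 3.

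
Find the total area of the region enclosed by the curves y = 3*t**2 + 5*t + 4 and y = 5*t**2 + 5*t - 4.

Set the curves equal: 3*t**2 + 5*t + 4 = 5*t**2 + 5*t - 4, so -2*t**2 + 8 = 0, which factors as -2*(t - 2)*(t + 2) = 0. The curves meet at t = -2, 2.
On [-2, 2], y = 3*t**2 + 5*t + 4 is on top; that piece has area ∫[-2,2] (-2*t**2 + 8) dt = 64/3.

64/3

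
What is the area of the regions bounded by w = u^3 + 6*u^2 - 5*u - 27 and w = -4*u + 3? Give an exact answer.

407/4

Set the curves equal: u^3 + 6*u^2 - 5*u - 27 = -4*u + 3, so u^3 + 6*u^2 - u - 30 = 0, which factors as (u - 2)*(u + 3)*(u + 5) = 0. The curves meet at u = -5, -3, 2.
On [-5, -3], w = u^3 + 6*u^2 - 5*u - 27 is on top; that piece has area ∫[-5,-3] (u^3 + 6*u^2 - u - 30) du = 8.
On [-3, 2], w = -4*u + 3 is on top; that piece has area ∫[-3,2] (-(u^3 + 6*u^2 - u - 30)) du = 375/4.
Total enclosed area = 8 + 375/4 = 407/4.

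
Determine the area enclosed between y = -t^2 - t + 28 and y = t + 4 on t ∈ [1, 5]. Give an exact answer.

The difference (-t^2 - t + 28) - (t + 4) = -t^2 - 2*t + 24 changes sign at t = 4 inside [1, 5], so split the integral there.
∫[1,4] (-t^2 - 2*t + 24) dt = 36.
∫[4,5] (-t^2 - 2*t + 24) dt = -16/3; the area of that piece is 16/3.
Total area = 36 + 16/3 = 124/3.

124/3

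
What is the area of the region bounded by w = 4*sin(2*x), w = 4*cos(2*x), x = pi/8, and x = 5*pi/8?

4*sqrt(2)

On [pi/8, 5*pi/8], (4*sin(2*x)) - (4*cos(2*x)) = 4*sin(2*x) - 4*cos(2*x) is ≥ 0 throughout, so the area is a single integral of |4*sin(2*x) - 4*cos(2*x)|.
∫[pi/8,5*pi/8] (4*sin(2*x) - 4*cos(2*x)) dx = 4*sqrt(2).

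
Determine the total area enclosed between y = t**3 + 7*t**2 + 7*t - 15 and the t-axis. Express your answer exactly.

148/3

The curve meets the t-axis where t**3 + 7*t**2 + 7*t - 15 = 0, i.e. (t - 1)*(t + 3)*(t + 5) = 0, at t = -5, -3, 1.
On [-5, -3] the curve lies above the axis; ∫[-5,-3] (t**3 + 7*t**2 + 7*t - 15) dt = 20/3, giving area 20/3.
On [-3, 1] the curve lies below the axis; ∫[-3,1] (t**3 + 7*t**2 + 7*t - 15) dt = -128/3, giving area 128/3.
Total area = 20/3 + 128/3 = 148/3.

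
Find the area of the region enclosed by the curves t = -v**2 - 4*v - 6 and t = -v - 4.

1/6

Both boundary curves give t as a function of v, so integrate with respect to v. Setting them equal: -v**2 - 3*v - 2 = 0, i.e. -(v + 1)*(v + 2) = 0, so they meet at v = -2, -1.
For v in [-2, -1], t = -v**2 - 4*v - 6 is on the right; area = ∫[-2,-1] (-v**2 - 3*v - 2) dv = 1/6.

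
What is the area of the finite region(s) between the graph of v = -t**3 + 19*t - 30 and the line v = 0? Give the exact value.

517/2

The curve meets the t-axis where -t**3 + 19*t - 30 = 0, i.e. -(t - 3)*(t - 2)*(t + 5) = 0, at t = -5, 2, 3.
On [-5, 2] the curve lies below the axis; ∫[-5,2] (-t**3 + 19*t - 30) dt = -1029/4, giving area 1029/4.
On [2, 3] the curve lies above the axis; ∫[2,3] (-t**3 + 19*t - 30) dt = 5/4, giving area 5/4.
Total area = 1029/4 + 5/4 = 517/2.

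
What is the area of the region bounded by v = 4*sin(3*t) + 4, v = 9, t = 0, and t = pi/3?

-8/3 + 5*pi/3

On [0, pi/3], (4*sin(3*t) + 4) - (9) = 4*sin(3*t) - 5 is ≤ 0 throughout, so the area is a single integral of |4*sin(3*t) - 5|.
∫[0,pi/3] (4*sin(3*t) - 5) dt = 8/3 - 5*pi/3; the area of that piece is -8/3 + 5*pi/3.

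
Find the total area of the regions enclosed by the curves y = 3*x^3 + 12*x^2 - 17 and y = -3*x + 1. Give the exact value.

71/2

Set the curves equal: 3*x^3 + 12*x^2 - 17 = -3*x + 1, so 3*x^3 + 12*x^2 + 3*x - 18 = 0, which factors as 3*(x - 1)*(x + 2)*(x + 3) = 0. The curves meet at x = -3, -2, 1.
On [-3, -2], y = 3*x^3 + 12*x^2 - 17 is on top; that piece has area ∫[-3,-2] (3*x^3 + 12*x^2 + 3*x - 18) dx = 7/4.
On [-2, 1], y = -3*x + 1 is on top; that piece has area ∫[-2,1] (-(3*x^3 + 12*x^2 + 3*x - 18)) dx = 135/4.
Total enclosed area = 7/4 + 135/4 = 71/2.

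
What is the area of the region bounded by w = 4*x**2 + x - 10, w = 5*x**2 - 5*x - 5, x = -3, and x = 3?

The difference (4*x**2 + x - 10) - (5*x**2 - 5*x - 5) = -x**2 + 6*x - 5 changes sign at x = 1 inside [-3, 3], so split the integral there.
∫[-3,1] (-x**2 + 6*x - 5) dx = -160/3; the area of that piece is 160/3.
∫[1,3] (-x**2 + 6*x - 5) dx = 16/3.
Total area = 160/3 + 16/3 = 176/3.

176/3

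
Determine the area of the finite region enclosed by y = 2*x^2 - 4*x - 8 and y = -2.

64/3

Set the curves equal: 2*x^2 - 4*x - 8 = -2, so 2*x^2 - 4*x - 6 = 0, which factors as 2*(x - 3)*(x + 1) = 0. The curves meet at x = -1, 3.
On [-1, 3], y = -2 is on top; that piece has area ∫[-1,3] (-(2*x^2 - 4*x - 6)) dx = 64/3.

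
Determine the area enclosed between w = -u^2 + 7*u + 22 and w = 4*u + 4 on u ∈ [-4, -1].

The difference (-u^2 + 7*u + 22) - (4*u + 4) = -u^2 + 3*u + 18 changes sign at u = -3 inside [-4, -1], so split the integral there.
∫[-4,-3] (-u^2 + 3*u + 18) du = -29/6; the area of that piece is 29/6.
∫[-3,-1] (-u^2 + 3*u + 18) du = 46/3.
Total area = 29/6 + 46/3 = 121/6.

121/6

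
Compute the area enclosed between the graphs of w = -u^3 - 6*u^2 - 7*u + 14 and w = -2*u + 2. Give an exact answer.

131/4

Set the curves equal: -u^3 - 6*u^2 - 7*u + 14 = -2*u + 2, so -u^3 - 6*u^2 - 5*u + 12 = 0, which factors as -(u - 1)*(u + 3)*(u + 4) = 0. The curves meet at u = -4, -3, 1.
On [-4, -3], w = -2*u + 2 is on top; that piece has area ∫[-4,-3] (-(-u^3 - 6*u^2 - 5*u + 12)) du = 3/4.
On [-3, 1], w = -u^3 - 6*u^2 - 7*u + 14 is on top; that piece has area ∫[-3,1] (-u^3 - 6*u^2 - 5*u + 12) du = 32.
Total enclosed area = 3/4 + 32 = 131/4.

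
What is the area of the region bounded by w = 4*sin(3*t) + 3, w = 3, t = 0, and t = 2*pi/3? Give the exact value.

The difference (4*sin(3*t) + 3) - (3) = 4*sin(3*t) changes sign at t = pi/3 inside [0, 2*pi/3], so split the integral there.
∫[0,pi/3] (4*sin(3*t)) dt = 8/3.
∫[pi/3,2*pi/3] (4*sin(3*t)) dt = -8/3; the area of that piece is 8/3.
Total area = 8/3 + 8/3 = 16/3.

16/3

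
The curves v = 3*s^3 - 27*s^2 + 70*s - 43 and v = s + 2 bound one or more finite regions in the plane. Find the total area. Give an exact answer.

Set the curves equal: 3*s^3 - 27*s^2 + 70*s - 43 = s + 2, so 3*s^3 - 27*s^2 + 69*s - 45 = 0, which factors as 3*(s - 5)*(s - 3)*(s - 1) = 0. The curves meet at s = 1, 3, 5.
On [1, 3], v = 3*s^3 - 27*s^2 + 70*s - 43 is on top; that piece has area ∫[1,3] (3*s^3 - 27*s^2 + 69*s - 45) ds = 12.
On [3, 5], v = s + 2 is on top; that piece has area ∫[3,5] (-(3*s^3 - 27*s^2 + 69*s - 45)) ds = 12.
Total enclosed area = 12 + 12 = 24.

24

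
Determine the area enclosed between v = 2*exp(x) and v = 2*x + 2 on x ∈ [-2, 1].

On [-2, 1], (2*exp(x)) - (2*x + 2) = -2*x + 2*exp(x) - 2 is ≥ 0 throughout, so the area is a single integral of |-2*x + 2*exp(x) - 2|.
∫[-2,1] (-2*x + 2*exp(x) - 2) dx = -3 - 2*exp(-2) + 2*exp(1).

-3 - 2*exp(-2) + 2*exp(1)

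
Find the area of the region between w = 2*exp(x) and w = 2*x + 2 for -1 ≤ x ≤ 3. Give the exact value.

-16 - 2*exp(-1) + 2*exp(3)

On [-1, 3], (2*exp(x)) - (2*x + 2) = -2*x + 2*exp(x) - 2 is ≥ 0 throughout, so the area is a single integral of |-2*x + 2*exp(x) - 2|.
∫[-1,3] (-2*x + 2*exp(x) - 2) dx = -16 - 2*exp(-1) + 2*exp(3).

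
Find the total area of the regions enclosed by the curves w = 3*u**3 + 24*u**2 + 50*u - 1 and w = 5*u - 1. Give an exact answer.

Set the curves equal: 3*u**3 + 24*u**2 + 50*u - 1 = 5*u - 1, so 3*u**3 + 24*u**2 + 45*u = 0, which factors as 3*u*(u + 3)*(u + 5) = 0. The curves meet at u = -5, -3, 0.
On [-5, -3], w = 3*u**3 + 24*u**2 + 50*u - 1 is on top; that piece has area ∫[-5,-3] (3*u**3 + 24*u**2 + 45*u) du = 16.
On [-3, 0], w = 5*u - 1 is on top; that piece has area ∫[-3,0] (-(3*u**3 + 24*u**2 + 45*u)) du = 189/4.
Total enclosed area = 16 + 189/4 = 253/4.

253/4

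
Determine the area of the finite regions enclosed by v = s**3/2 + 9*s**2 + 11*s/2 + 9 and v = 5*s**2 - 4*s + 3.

37/24

Set the curves equal: s**3/2 + 9*s**2 + 11*s/2 + 9 = 5*s**2 - 4*s + 3, so s**3/2 + 4*s**2 + 19*s/2 + 6 = 0, which factors as (s + 1)*(s + 3)*(s + 4)/2 = 0. The curves meet at s = -4, -3, -1.
On [-4, -3], v = s**3/2 + 9*s**2 + 11*s/2 + 9 is on top; that piece has area ∫[-4,-3] (s**3/2 + 4*s**2 + 19*s/2 + 6) ds = 5/24.
On [-3, -1], v = 5*s**2 - 4*s + 3 is on top; that piece has area ∫[-3,-1] (-(s**3/2 + 4*s**2 + 19*s/2 + 6)) ds = 4/3.
Total enclosed area = 5/24 + 4/3 = 37/24.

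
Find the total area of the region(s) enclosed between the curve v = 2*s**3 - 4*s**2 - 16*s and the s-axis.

296/3

The curve meets the s-axis where 2*s**3 - 4*s**2 - 16*s = 0, i.e. 2*s*(s - 4)*(s + 2) = 0, at s = -2, 0, 4.
On [-2, 0] the curve lies above the axis; ∫[-2,0] (2*s**3 - 4*s**2 - 16*s) ds = 40/3, giving area 40/3.
On [0, 4] the curve lies below the axis; ∫[0,4] (2*s**3 - 4*s**2 - 16*s) ds = -256/3, giving area 256/3.
Total area = 40/3 + 256/3 = 296/3.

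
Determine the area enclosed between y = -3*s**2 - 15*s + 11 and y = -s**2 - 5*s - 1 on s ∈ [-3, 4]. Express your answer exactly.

The difference (-3*s**2 - 15*s + 11) - (-s**2 - 5*s - 1) = -2*s**2 - 10*s + 12 changes sign at s = 1 inside [-3, 4], so split the integral there.
∫[-3,1] (-2*s**2 - 10*s + 12) ds = 208/3.
∫[1,4] (-2*s**2 - 10*s + 12) ds = -81; the area of that piece is 81.
Total area = 208/3 + 81 = 451/3.

451/3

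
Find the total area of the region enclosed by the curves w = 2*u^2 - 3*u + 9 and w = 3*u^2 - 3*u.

Set the curves equal: 2*u^2 - 3*u + 9 = 3*u^2 - 3*u, so -u^2 + 9 = 0, which factors as -(u - 3)*(u + 3) = 0. The curves meet at u = -3, 3.
On [-3, 3], w = 2*u^2 - 3*u + 9 is on top; that piece has area ∫[-3,3] (-u^2 + 9) du = 36.

36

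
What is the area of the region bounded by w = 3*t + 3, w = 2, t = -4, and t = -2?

16

On [-4, -2], (3*t + 3) - (2) = 3*t + 1 is ≤ 0 throughout, so the area is a single integral of |3*t + 1|.
∫[-4,-2] (3*t + 1) dt = -16; the area of that piece is 16.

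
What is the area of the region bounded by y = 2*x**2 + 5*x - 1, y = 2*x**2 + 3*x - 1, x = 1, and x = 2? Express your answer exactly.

On [1, 2], (2*x**2 + 5*x - 1) - (2*x**2 + 3*x - 1) = 2*x is ≥ 0 throughout, so the area is a single integral of |2*x|.
∫[1,2] (2*x) dx = 3.

3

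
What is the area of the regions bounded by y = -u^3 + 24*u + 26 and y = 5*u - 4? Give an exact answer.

Set the curves equal: -u^3 + 24*u + 26 = 5*u - 4, so -u^3 + 19*u + 30 = 0, which factors as -(u - 5)*(u + 2)*(u + 3) = 0. The curves meet at u = -3, -2, 5.
On [-3, -2], y = 5*u - 4 is on top; that piece has area ∫[-3,-2] (-(-u^3 + 19*u + 30)) du = 5/4.
On [-2, 5], y = -u^3 + 24*u + 26 is on top; that piece has area ∫[-2,5] (-u^3 + 19*u + 30) du = 1029/4.
Total enclosed area = 5/4 + 1029/4 = 517/2.

517/2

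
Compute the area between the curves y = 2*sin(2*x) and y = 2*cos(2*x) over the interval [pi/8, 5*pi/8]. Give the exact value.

On [pi/8, 5*pi/8], (2*sin(2*x)) - (2*cos(2*x)) = 2*sin(2*x) - 2*cos(2*x) is ≥ 0 throughout, so the area is a single integral of |2*sin(2*x) - 2*cos(2*x)|.
∫[pi/8,5*pi/8] (2*sin(2*x) - 2*cos(2*x)) dx = 2*sqrt(2).

2*sqrt(2)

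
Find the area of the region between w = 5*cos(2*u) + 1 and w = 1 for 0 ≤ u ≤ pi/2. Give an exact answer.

5

The difference (5*cos(2*u) + 1) - (1) = 5*cos(2*u) changes sign at u = pi/4 inside [0, pi/2], so split the integral there.
∫[0,pi/4] (5*cos(2*u)) du = 5/2.
∫[pi/4,pi/2] (5*cos(2*u)) du = -5/2; the area of that piece is 5/2.
Total area = 5/2 + 5/2 = 5.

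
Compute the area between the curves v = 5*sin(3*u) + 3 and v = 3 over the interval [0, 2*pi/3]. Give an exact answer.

The difference (5*sin(3*u) + 3) - (3) = 5*sin(3*u) changes sign at u = pi/3 inside [0, 2*pi/3], so split the integral there.
∫[0,pi/3] (5*sin(3*u)) du = 10/3.
∫[pi/3,2*pi/3] (5*sin(3*u)) du = -10/3; the area of that piece is 10/3.
Total area = 10/3 + 10/3 = 20/3.

20/3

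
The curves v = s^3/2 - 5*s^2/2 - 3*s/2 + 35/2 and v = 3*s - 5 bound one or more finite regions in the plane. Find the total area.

284/3

Set the curves equal: s^3/2 - 5*s^2/2 - 3*s/2 + 35/2 = 3*s - 5, so s^3/2 - 5*s^2/2 - 9*s/2 + 45/2 = 0, which factors as (s - 5)*(s - 3)*(s + 3)/2 = 0. The curves meet at s = -3, 3, 5.
On [-3, 3], v = s^3/2 - 5*s^2/2 - 3*s/2 + 35/2 is on top; that piece has area ∫[-3,3] (s^3/2 - 5*s^2/2 - 9*s/2 + 45/2) ds = 90.
On [3, 5], v = 3*s - 5 is on top; that piece has area ∫[3,5] (-(s^3/2 - 5*s^2/2 - 9*s/2 + 45/2)) ds = 14/3.
Total enclosed area = 90 + 14/3 = 284/3.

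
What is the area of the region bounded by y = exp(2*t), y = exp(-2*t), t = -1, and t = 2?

-2 + exp(-4)/2 + exp(-2)/2 + exp(2)/2 + exp(4)/2

The difference (exp(2*t)) - (exp(-2*t)) = exp(2*t) - exp(-2*t) changes sign at t = 0 inside [-1, 2], so split the integral there.
∫[-1,0] (exp(2*t) - exp(-2*t)) dt = -exp(2)/2 - exp(-2)/2 + 1; the area of that piece is -1 + exp(-2)/2 + exp(2)/2.
∫[0,2] (exp(2*t) - exp(-2*t)) dt = -1 + exp(-4)/2 + exp(4)/2.
Total area = (-1 + exp(-2)/2 + exp(2)/2) + (-1 + exp(-4)/2 + exp(4)/2) = -2 + exp(-4)/2 + exp(-2)/2 + exp(2)/2 + exp(4)/2.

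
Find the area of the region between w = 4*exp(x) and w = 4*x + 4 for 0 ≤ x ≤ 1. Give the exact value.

-10 + 4*exp(1)

On [0, 1], (4*exp(x)) - (4*x + 4) = -4*x + 4*exp(x) - 4 is ≥ 0 throughout, so the area is a single integral of |-4*x + 4*exp(x) - 4|.
∫[0,1] (-4*x + 4*exp(x) - 4) dx = -10 + 4*exp(1).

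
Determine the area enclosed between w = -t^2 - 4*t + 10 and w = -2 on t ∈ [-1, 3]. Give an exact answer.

94/3

The difference (-t^2 - 4*t + 10) - (-2) = -t^2 - 4*t + 12 changes sign at t = 2 inside [-1, 3], so split the integral there.
∫[-1,2] (-t^2 - 4*t + 12) dt = 27.
∫[2,3] (-t^2 - 4*t + 12) dt = -13/3; the area of that piece is 13/3.
Total area = 27 + 13/3 = 94/3.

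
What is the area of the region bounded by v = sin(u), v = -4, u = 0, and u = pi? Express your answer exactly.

2 + 4*pi

On [0, pi], (sin(u)) - (-4) = sin(u) + 4 is ≥ 0 throughout, so the area is a single integral of |sin(u) + 4|.
∫[0,pi] (sin(u) + 4) du = 2 + 4*pi.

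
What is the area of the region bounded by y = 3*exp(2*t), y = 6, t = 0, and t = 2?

The difference (3*exp(2*t)) - (6) = 3*exp(2*t) - 6 changes sign at t = log(2)/2 inside [0, 2], so split the integral there.
∫[0,log(2)/2] (3*exp(2*t) - 6) dt = 3/2 - log(8); the area of that piece is -3/2 + log(8).
∫[log(2)/2,2] (3*exp(2*t) - 6) dt = -15 + 3*log(2) + 3*exp(4)/2.
Total area = (-3/2 + log(8)) + (-15 + 3*log(2) + 3*exp(4)/2) = -33/2 + 6*log(2) + 3*exp(4)/2.

-33/2 + 6*log(2) + 3*exp(4)/2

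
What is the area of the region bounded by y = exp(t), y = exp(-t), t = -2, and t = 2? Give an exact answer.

The difference (exp(t)) - (exp(-t)) = exp(t) - exp(-t) changes sign at t = 0 inside [-2, 2], so split the integral there.
∫[-2,0] (exp(t) - exp(-t)) dt = -exp(2) - exp(-2) + 2; the area of that piece is -2 + exp(-2) + exp(2).
∫[0,2] (exp(t) - exp(-t)) dt = -2 + exp(-2) + exp(2).
Total area = (-2 + exp(-2) + exp(2)) + (-2 + exp(-2) + exp(2)) = -4 + 2*exp(-2) + 2*exp(2).

-4 + 2*exp(-2) + 2*exp(2)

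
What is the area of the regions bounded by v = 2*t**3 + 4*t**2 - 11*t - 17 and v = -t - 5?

Set the curves equal: 2*t**3 + 4*t**2 - 11*t - 17 = -t - 5, so 2*t**3 + 4*t**2 - 10*t - 12 = 0, which factors as 2*(t - 2)*(t + 1)*(t + 3) = 0. The curves meet at t = -3, -1, 2.
On [-3, -1], v = 2*t**3 + 4*t**2 - 11*t - 17 is on top; that piece has area ∫[-3,-1] (2*t**3 + 4*t**2 - 10*t - 12) dt = 32/3.
On [-1, 2], v = -t - 5 is on top; that piece has area ∫[-1,2] (-(2*t**3 + 4*t**2 - 10*t - 12)) dt = 63/2.
Total enclosed area = 32/3 + 63/2 = 253/6.

253/6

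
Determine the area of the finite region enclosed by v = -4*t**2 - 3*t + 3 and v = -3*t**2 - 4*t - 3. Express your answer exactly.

125/6

Set the curves equal: -4*t**2 - 3*t + 3 = -3*t**2 - 4*t - 3, so -t**2 + t + 6 = 0, which factors as -(t - 3)*(t + 2) = 0. The curves meet at t = -2, 3.
On [-2, 3], v = -4*t**2 - 3*t + 3 is on top; that piece has area ∫[-2,3] (-t**2 + t + 6) dt = 125/6.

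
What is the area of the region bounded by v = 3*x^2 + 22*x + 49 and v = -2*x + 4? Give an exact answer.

4

Set the curves equal: 3*x^2 + 22*x + 49 = -2*x + 4, so 3*x^2 + 24*x + 45 = 0, which factors as 3*(x + 3)*(x + 5) = 0. The curves meet at x = -5, -3.
On [-5, -3], v = -2*x + 4 is on top; that piece has area ∫[-5,-3] (-(3*x^2 + 24*x + 45)) dx = 4.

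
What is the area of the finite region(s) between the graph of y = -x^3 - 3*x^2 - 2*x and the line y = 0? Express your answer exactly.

The curve meets the x-axis where -x^3 - 3*x^2 - 2*x = 0, i.e. -x*(x + 1)*(x + 2) = 0, at x = -2, -1, 0.
On [-2, -1] the curve lies below the axis; ∫[-2,-1] (-x^3 - 3*x^2 - 2*x) dx = -1/4, giving area 1/4.
On [-1, 0] the curve lies above the axis; ∫[-1,0] (-x^3 - 3*x^2 - 2*x) dx = 1/4, giving area 1/4.
Total area = 1/4 + 1/4 = 1/2.

1/2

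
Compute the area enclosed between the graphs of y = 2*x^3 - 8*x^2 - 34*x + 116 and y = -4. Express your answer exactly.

Set the curves equal: 2*x^3 - 8*x^2 - 34*x + 116 = -4, so 2*x^3 - 8*x^2 - 34*x + 120 = 0, which factors as 2*(x - 5)*(x - 3)*(x + 4) = 0. The curves meet at x = -4, 3, 5.
On [-4, 3], y = 2*x^3 - 8*x^2 - 34*x + 116 is on top; that piece has area ∫[-4,3] (2*x^3 - 8*x^2 - 34*x + 120) dx = 3773/6.
On [3, 5], y = -4 is on top; that piece has area ∫[3,5] (-(2*x^3 - 8*x^2 - 34*x + 120)) dx = 64/3.
Total enclosed area = 3773/6 + 64/3 = 3901/6.

3901/6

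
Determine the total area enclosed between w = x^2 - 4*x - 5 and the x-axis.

The curve meets the x-axis where x^2 - 4*x - 5 = 0, i.e. (x - 5)*(x + 1) = 0, at x = -1, 5.
On [-1, 5] the curve lies below the axis; ∫[-1,5] (x^2 - 4*x - 5) dx = -36, giving area 36.

36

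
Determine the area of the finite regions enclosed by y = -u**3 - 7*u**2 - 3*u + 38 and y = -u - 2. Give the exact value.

Set the curves equal: -u**3 - 7*u**2 - 3*u + 38 = -u - 2, so -u**3 - 7*u**2 - 2*u + 40 = 0, which factors as -(u - 2)*(u + 4)*(u + 5) = 0. The curves meet at u = -5, -4, 2.
On [-5, -4], y = -u - 2 is on top; that piece has area ∫[-5,-4] (-(-u**3 - 7*u**2 - 2*u + 40)) du = 13/12.
On [-4, 2], y = -u**3 - 7*u**2 - 3*u + 38 is on top; that piece has area ∫[-4,2] (-u**3 - 7*u**2 - 2*u + 40) du = 144.
Total enclosed area = 13/12 + 144 = 1741/12.

1741/12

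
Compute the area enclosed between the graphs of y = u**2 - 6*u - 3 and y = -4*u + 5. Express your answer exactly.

Set the curves equal: u**2 - 6*u - 3 = -4*u + 5, so u**2 - 2*u - 8 = 0, which factors as (u - 4)*(u + 2) = 0. The curves meet at u = -2, 4.
On [-2, 4], y = -4*u + 5 is on top; that piece has area ∫[-2,4] (-(u**2 - 2*u - 8)) du = 36.

36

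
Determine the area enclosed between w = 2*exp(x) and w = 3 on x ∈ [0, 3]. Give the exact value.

-13 - 6*log(2) + 6*log(3) + 2*exp(3)

The difference (2*exp(x)) - (3) = 2*exp(x) - 3 changes sign at x = log(3/2) inside [0, 3], so split the integral there.
∫[0,log(3/2)] (2*exp(x) - 3) dx = log(8/27) + 1; the area of that piece is -1 + log(27/8).
∫[log(3/2),3] (2*exp(x) - 3) dx = -12 - 3*log(2) + 3*log(3) + 2*exp(3).
Total area = (-1 + log(27/8)) + (-12 - 3*log(2) + 3*log(3) + 2*exp(3)) = -13 - 6*log(2) + 6*log(3) + 2*exp(3).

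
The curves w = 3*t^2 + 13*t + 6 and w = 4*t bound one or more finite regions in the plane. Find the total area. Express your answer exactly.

Set the curves equal: 3*t^2 + 13*t + 6 = 4*t, so 3*t^2 + 9*t + 6 = 0, which factors as 3*(t + 1)*(t + 2) = 0. The curves meet at t = -2, -1.
On [-2, -1], w = 4*t is on top; that piece has area ∫[-2,-1] (-(3*t^2 + 9*t + 6)) dt = 1/2.

1/2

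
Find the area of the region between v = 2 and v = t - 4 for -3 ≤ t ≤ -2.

On [-3, -2], (2) - (t - 4) = -t + 6 is ≥ 0 throughout, so the area is a single integral of |-t + 6|.
∫[-3,-2] (-t + 6) dt = 17/2.

17/2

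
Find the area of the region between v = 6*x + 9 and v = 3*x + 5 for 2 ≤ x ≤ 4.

On [2, 4], (6*x + 9) - (3*x + 5) = 3*x + 4 is ≥ 0 throughout, so the area is a single integral of |3*x + 4|.
∫[2,4] (3*x + 4) dx = 26.

26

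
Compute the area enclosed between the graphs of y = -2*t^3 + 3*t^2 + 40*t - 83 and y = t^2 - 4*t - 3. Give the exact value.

Set the curves equal: -2*t^3 + 3*t^2 + 40*t - 83 = t^2 - 4*t - 3, so -2*t^3 + 2*t^2 + 44*t - 80 = 0, which factors as -2*(t - 4)*(t - 2)*(t + 5) = 0. The curves meet at t = -5, 2, 4.
On [-5, 2], y = t^2 - 4*t - 3 is on top; that piece has area ∫[-5,2] (-(-2*t^3 + 2*t^2 + 44*t - 80)) dt = 3773/6.
On [2, 4], y = -2*t^3 + 3*t^2 + 40*t - 83 is on top; that piece has area ∫[2,4] (-2*t^3 + 2*t^2 + 44*t - 80) dt = 64/3.
Total enclosed area = 3773/6 + 64/3 = 3901/6.

3901/6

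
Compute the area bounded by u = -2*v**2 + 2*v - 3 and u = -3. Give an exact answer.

Both boundary curves give u as a function of v, so integrate with respect to v. Setting them equal: -2*v**2 + 2*v = 0, i.e. -2*v*(v - 1) = 0, so they meet at v = 0, 1.
For v in [0, 1], u = -2*v**2 + 2*v - 3 is on the right; area = ∫[0,1] (-2*v**2 + 2*v) dv = 1/3.

1/3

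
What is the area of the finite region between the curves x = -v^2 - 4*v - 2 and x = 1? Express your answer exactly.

4/3

Both boundary curves give x as a function of v, so integrate with respect to v. Setting them equal: -v^2 - 4*v - 3 = 0, i.e. -(v + 1)*(v + 3) = 0, so they meet at v = -3, -1.
For v in [-3, -1], x = -v^2 - 4*v - 2 is on the right; area = ∫[-3,-1] (-v^2 - 4*v - 3) dv = 4/3.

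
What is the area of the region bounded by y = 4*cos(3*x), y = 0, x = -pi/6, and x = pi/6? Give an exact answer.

On [-pi/6, pi/6], (4*cos(3*x)) - (0) = 4*cos(3*x) is ≥ 0 throughout, so the area is a single integral of |4*cos(3*x)|.
∫[-pi/6,pi/6] (4*cos(3*x)) dx = 8/3.

8/3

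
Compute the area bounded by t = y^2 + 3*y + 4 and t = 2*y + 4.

1/6

Both boundary curves give t as a function of y, so integrate with respect to y. Setting them equal: y^2 + y = 0, i.e. y*(y + 1) = 0, so they meet at y = -1, 0.
For y in [-1, 0], t = y^2 + 3*y + 4 is on the left; area = ∫[-1,0] (-(y^2 + y)) dy = 1/6.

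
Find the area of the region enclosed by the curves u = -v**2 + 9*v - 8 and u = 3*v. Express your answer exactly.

4/3

Both boundary curves give u as a function of v, so integrate with respect to v. Setting them equal: -v**2 + 6*v - 8 = 0, i.e. -(v - 4)*(v - 2) = 0, so they meet at v = 2, 4.
For v in [2, 4], u = -v**2 + 9*v - 8 is on the right; area = ∫[2,4] (-v**2 + 6*v - 8) dv = 4/3.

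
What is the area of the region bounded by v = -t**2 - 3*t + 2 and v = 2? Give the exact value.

Set the curves equal: -t**2 - 3*t + 2 = 2, so -t**2 - 3*t = 0, which factors as -t*(t + 3) = 0. The curves meet at t = -3, 0.
On [-3, 0], v = -t**2 - 3*t + 2 is on top; that piece has area ∫[-3,0] (-t**2 - 3*t) dt = 9/2.

9/2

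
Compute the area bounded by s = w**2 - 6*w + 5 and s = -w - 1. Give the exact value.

Both boundary curves give s as a function of w, so integrate with respect to w. Setting them equal: w**2 - 5*w + 6 = 0, i.e. (w - 3)*(w - 2) = 0, so they meet at w = 2, 3.
For w in [2, 3], s = w**2 - 6*w + 5 is on the left; area = ∫[2,3] (-(w**2 - 5*w + 6)) dw = 1/6.

1/6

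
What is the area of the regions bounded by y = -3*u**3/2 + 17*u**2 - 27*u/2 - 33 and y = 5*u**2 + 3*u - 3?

443/4

Set the curves equal: -3*u**3/2 + 17*u**2 - 27*u/2 - 33 = 5*u**2 + 3*u - 3, so -3*u**3/2 + 12*u**2 - 33*u/2 - 30 = 0, which factors as -3*(u - 5)*(u - 4)*(u + 1)/2 = 0. The curves meet at u = -1, 4, 5.
On [-1, 4], y = 5*u**2 + 3*u - 3 is on top; that piece has area ∫[-1,4] (-(-3*u**3/2 + 12*u**2 - 33*u/2 - 30)) du = 875/8.
On [4, 5], y = -3*u**3/2 + 17*u**2 - 27*u/2 - 33 is on top; that piece has area ∫[4,5] (-3*u**3/2 + 12*u**2 - 33*u/2 - 30) du = 11/8.
Total enclosed area = 875/8 + 11/8 = 443/4.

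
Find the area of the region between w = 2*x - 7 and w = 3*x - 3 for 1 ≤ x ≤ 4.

39/2

On [1, 4], (2*x - 7) - (3*x - 3) = -x - 4 is ≤ 0 throughout, so the area is a single integral of |-x - 4|.
∫[1,4] (-x - 4) dx = -39/2; the area of that piece is 39/2.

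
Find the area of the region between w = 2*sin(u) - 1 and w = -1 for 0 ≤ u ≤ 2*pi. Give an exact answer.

The difference (2*sin(u) - 1) - (-1) = 2*sin(u) changes sign at u = pi inside [0, 2*pi], so split the integral there.
∫[0,pi] (2*sin(u)) du = 4.
∫[pi,2*pi] (2*sin(u)) du = -4; the area of that piece is 4.
Total area = 4 + 4 = 8.

8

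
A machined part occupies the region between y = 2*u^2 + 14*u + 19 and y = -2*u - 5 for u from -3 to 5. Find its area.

428

The difference (2*u^2 + 14*u + 19) - (-2*u - 5) = 2*u^2 + 16*u + 24 changes sign at u = -2 inside [-3, 5], so split the integral there.
∫[-3,-2] (2*u^2 + 16*u + 24) du = -10/3; the area of that piece is 10/3.
∫[-2,5] (2*u^2 + 16*u + 24) du = 1274/3.
Total area = 10/3 + 1274/3 = 428.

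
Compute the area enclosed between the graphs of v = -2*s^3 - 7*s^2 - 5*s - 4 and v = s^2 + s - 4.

Set the curves equal: -2*s^3 - 7*s^2 - 5*s - 4 = s^2 + s - 4, so -2*s^3 - 8*s^2 - 6*s = 0, which factors as -2*s*(s + 1)*(s + 3) = 0. The curves meet at s = -3, -1, 0.
On [-3, -1], v = s^2 + s - 4 is on top; that piece has area ∫[-3,-1] (-(-2*s^3 - 8*s^2 - 6*s)) ds = 16/3.
On [-1, 0], v = -2*s^3 - 7*s^2 - 5*s - 4 is on top; that piece has area ∫[-1,0] (-2*s^3 - 8*s^2 - 6*s) ds = 5/6.
Total enclosed area = 16/3 + 5/6 = 37/6.

37/6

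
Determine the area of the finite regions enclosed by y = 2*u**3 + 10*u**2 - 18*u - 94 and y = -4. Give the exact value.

Set the curves equal: 2*u**3 + 10*u**2 - 18*u - 94 = -4, so 2*u**3 + 10*u**2 - 18*u - 90 = 0, which factors as 2*(u - 3)*(u + 3)*(u + 5) = 0. The curves meet at u = -5, -3, 3.
On [-5, -3], y = 2*u**3 + 10*u**2 - 18*u - 94 is on top; that piece has area ∫[-5,-3] (2*u**3 + 10*u**2 - 18*u - 90) du = 56/3.
On [-3, 3], y = -4 is on top; that piece has area ∫[-3,3] (-(2*u**3 + 10*u**2 - 18*u - 90)) du = 360.
Total enclosed area = 56/3 + 360 = 1136/3.

1136/3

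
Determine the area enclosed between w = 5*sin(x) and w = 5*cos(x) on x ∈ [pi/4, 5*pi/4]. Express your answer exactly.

On [pi/4, 5*pi/4], (5*sin(x)) - (5*cos(x)) = 5*sin(x) - 5*cos(x) is ≥ 0 throughout, so the area is a single integral of |5*sin(x) - 5*cos(x)|.
∫[pi/4,5*pi/4] (5*sin(x) - 5*cos(x)) dx = 10*sqrt(2).

10*sqrt(2)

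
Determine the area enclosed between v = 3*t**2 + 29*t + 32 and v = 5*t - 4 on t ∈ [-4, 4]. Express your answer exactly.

448

The difference (3*t**2 + 29*t + 32) - (5*t - 4) = 3*t**2 + 24*t + 36 changes sign at t = -2 inside [-4, 4], so split the integral there.
∫[-4,-2] (3*t**2 + 24*t + 36) dt = -16; the area of that piece is 16.
∫[-2,4] (3*t**2 + 24*t + 36) dt = 432.
Total area = 16 + 432 = 448.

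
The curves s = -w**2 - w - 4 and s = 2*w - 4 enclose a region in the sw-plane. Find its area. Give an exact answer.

Both boundary curves give s as a function of w, so integrate with respect to w. Setting them equal: -w**2 - 3*w = 0, i.e. -w*(w + 3) = 0, so they meet at w = -3, 0.
For w in [-3, 0], s = -w**2 - w - 4 is on the right; area = ∫[-3,0] (-w**2 - 3*w) dw = 9/2.

9/2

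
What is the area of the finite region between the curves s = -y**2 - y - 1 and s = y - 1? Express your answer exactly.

Both boundary curves give s as a function of y, so integrate with respect to y. Setting them equal: -y**2 - 2*y = 0, i.e. -y*(y + 2) = 0, so they meet at y = -2, 0.
For y in [-2, 0], s = -y**2 - y - 1 is on the right; area = ∫[-2,0] (-y**2 - 2*y) dy = 4/3.

4/3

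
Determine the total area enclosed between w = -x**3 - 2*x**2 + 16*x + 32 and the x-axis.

The curve meets the x-axis where -x**3 - 2*x**2 + 16*x + 32 = 0, i.e. -(x - 4)*(x + 2)*(x + 4) = 0, at x = -4, -2, 4.
On [-4, -2] the curve lies below the axis; ∫[-4,-2] (-x**3 - 2*x**2 + 16*x + 32) dx = -28/3, giving area 28/3.
On [-2, 4] the curve lies above the axis; ∫[-2,4] (-x**3 - 2*x**2 + 16*x + 32) dx = 180, giving area 180.
Total area = 28/3 + 180 = 568/3.

568/3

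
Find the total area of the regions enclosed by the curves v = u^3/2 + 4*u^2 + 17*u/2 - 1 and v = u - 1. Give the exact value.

Set the curves equal: u^3/2 + 4*u^2 + 17*u/2 - 1 = u - 1, so u^3/2 + 4*u^2 + 15*u/2 = 0, which factors as u*(u + 3)*(u + 5)/2 = 0. The curves meet at u = -5, -3, 0.
On [-5, -3], v = u^3/2 + 4*u^2 + 17*u/2 - 1 is on top; that piece has area ∫[-5,-3] (u^3/2 + 4*u^2 + 15*u/2) du = 8/3.
On [-3, 0], v = u - 1 is on top; that piece has area ∫[-3,0] (-(u^3/2 + 4*u^2 + 15*u/2)) du = 63/8.
Total enclosed area = 8/3 + 63/8 = 253/24.

253/24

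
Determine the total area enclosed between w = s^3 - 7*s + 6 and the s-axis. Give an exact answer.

The curve meets the s-axis where s^3 - 7*s + 6 = 0, i.e. (s - 2)*(s - 1)*(s + 3) = 0, at s = -3, 1, 2.
On [-3, 1] the curve lies above the axis; ∫[-3,1] (s^3 - 7*s + 6) ds = 32, giving area 32.
On [1, 2] the curve lies below the axis; ∫[1,2] (s^3 - 7*s + 6) ds = -3/4, giving area 3/4.
Total area = 32 + 3/4 = 131/4.

131/4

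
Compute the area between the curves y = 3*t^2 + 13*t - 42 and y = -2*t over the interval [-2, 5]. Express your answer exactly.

The difference (3*t^2 + 13*t - 42) - (-2*t) = 3*t^2 + 15*t - 42 changes sign at t = 2 inside [-2, 5], so split the integral there.
∫[-2,2] (3*t^2 + 15*t - 42) dt = -152; the area of that piece is 152.
∫[2,5] (3*t^2 + 15*t - 42) dt = 297/2.
Total area = 152 + 297/2 = 601/2.

601/2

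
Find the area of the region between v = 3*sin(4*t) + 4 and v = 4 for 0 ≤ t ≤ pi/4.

3/2

On [0, pi/4], (3*sin(4*t) + 4) - (4) = 3*sin(4*t) is ≥ 0 throughout, so the area is a single integral of |3*sin(4*t)|.
∫[0,pi/4] (3*sin(4*t)) dt = 3/2.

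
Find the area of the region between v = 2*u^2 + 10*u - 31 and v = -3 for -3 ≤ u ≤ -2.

On [-3, -2], (2*u^2 + 10*u - 31) - (-3) = 2*u^2 + 10*u - 28 is ≤ 0 throughout, so the area is a single integral of |2*u^2 + 10*u - 28|.
∫[-3,-2] (2*u^2 + 10*u - 28) du = -121/3; the area of that piece is 121/3.

121/3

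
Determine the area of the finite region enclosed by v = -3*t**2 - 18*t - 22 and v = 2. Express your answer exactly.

Set the curves equal: -3*t**2 - 18*t - 22 = 2, so -3*t**2 - 18*t - 24 = 0, which factors as -3*(t + 2)*(t + 4) = 0. The curves meet at t = -4, -2.
On [-4, -2], v = -3*t**2 - 18*t - 22 is on top; that piece has area ∫[-4,-2] (-3*t**2 - 18*t - 24) dt = 4.

4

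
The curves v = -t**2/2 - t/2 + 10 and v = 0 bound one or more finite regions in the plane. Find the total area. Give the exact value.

Set the curves equal: -t**2/2 - t/2 + 10 = 0, so -t**2/2 - t/2 + 10 = 0, which factors as -(t - 4)*(t + 5)/2 = 0. The curves meet at t = -5, 4.
On [-5, 4], v = -t**2/2 - t/2 + 10 is on top; that piece has area ∫[-5,4] (-t**2/2 - t/2 + 10) dt = 243/4.

243/4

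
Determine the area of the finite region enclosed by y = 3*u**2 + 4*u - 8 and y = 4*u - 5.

Set the curves equal: 3*u**2 + 4*u - 8 = 4*u - 5, so 3*u**2 - 3 = 0, which factors as 3*(u - 1)*(u + 1) = 0. The curves meet at u = -1, 1.
On [-1, 1], y = 4*u - 5 is on top; that piece has area ∫[-1,1] (-(3*u**2 - 3)) du = 4.

4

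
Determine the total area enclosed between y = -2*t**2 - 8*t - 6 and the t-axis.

8/3

The curve meets the t-axis where -2*t**2 - 8*t - 6 = 0, i.e. -2*(t + 1)*(t + 3) = 0, at t = -3, -1.
On [-3, -1] the curve lies above the axis; ∫[-3,-1] (-2*t**2 - 8*t - 6) dt = 8/3, giving area 8/3.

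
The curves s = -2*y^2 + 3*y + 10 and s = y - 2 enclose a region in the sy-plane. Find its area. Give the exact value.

Both boundary curves give s as a function of y, so integrate with respect to y. Setting them equal: -2*y^2 + 2*y + 12 = 0, i.e. -2*(y - 3)*(y + 2) = 0, so they meet at y = -2, 3.
For y in [-2, 3], s = -2*y^2 + 3*y + 10 is on the right; area = ∫[-2,3] (-2*y^2 + 2*y + 12) dy = 125/3.

125/3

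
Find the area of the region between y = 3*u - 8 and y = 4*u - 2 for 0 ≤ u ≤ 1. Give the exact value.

13/2

On [0, 1], (3*u - 8) - (4*u - 2) = -u - 6 is ≤ 0 throughout, so the area is a single integral of |-u - 6|.
∫[0,1] (-u - 6) du = -13/2; the area of that piece is 13/2.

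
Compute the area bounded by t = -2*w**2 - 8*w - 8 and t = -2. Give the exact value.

8/3

Both boundary curves give t as a function of w, so integrate with respect to w. Setting them equal: -2*w**2 - 8*w - 6 = 0, i.e. -2*(w + 1)*(w + 3) = 0, so they meet at w = -3, -1.
For w in [-3, -1], t = -2*w**2 - 8*w - 8 is on the right; area = ∫[-3,-1] (-2*w**2 - 8*w - 6) dw = 8/3.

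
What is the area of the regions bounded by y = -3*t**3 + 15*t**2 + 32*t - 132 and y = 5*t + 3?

568

Set the curves equal: -3*t**3 + 15*t**2 + 32*t - 132 = 5*t + 3, so -3*t**3 + 15*t**2 + 27*t - 135 = 0, which factors as -3*(t - 5)*(t - 3)*(t + 3) = 0. The curves meet at t = -3, 3, 5.
On [-3, 3], y = 5*t + 3 is on top; that piece has area ∫[-3,3] (-(-3*t**3 + 15*t**2 + 27*t - 135)) dt = 540.
On [3, 5], y = -3*t**3 + 15*t**2 + 32*t - 132 is on top; that piece has area ∫[3,5] (-3*t**3 + 15*t**2 + 27*t - 135) dt = 28.
Total enclosed area = 540 + 28 = 568.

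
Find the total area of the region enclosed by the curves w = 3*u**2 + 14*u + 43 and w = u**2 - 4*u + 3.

1/3

Set the curves equal: 3*u**2 + 14*u + 43 = u**2 - 4*u + 3, so 2*u**2 + 18*u + 40 = 0, which factors as 2*(u + 4)*(u + 5) = 0. The curves meet at u = -5, -4.
On [-5, -4], w = u**2 - 4*u + 3 is on top; that piece has area ∫[-5,-4] (-(2*u**2 + 18*u + 40)) du = 1/3.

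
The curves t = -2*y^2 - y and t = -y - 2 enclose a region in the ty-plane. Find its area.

Both boundary curves give t as a function of y, so integrate with respect to y. Setting them equal: -2*y^2 + 2 = 0, i.e. -2*(y - 1)*(y + 1) = 0, so they meet at y = -1, 1.
For y in [-1, 1], t = -2*y^2 - y is on the right; area = ∫[-1,1] (-2*y^2 + 2) dy = 8/3.

8/3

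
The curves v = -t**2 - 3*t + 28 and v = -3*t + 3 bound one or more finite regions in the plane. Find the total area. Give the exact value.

500/3

Set the curves equal: -t**2 - 3*t + 28 = -3*t + 3, so -t**2 + 25 = 0, which factors as -(t - 5)*(t + 5) = 0. The curves meet at t = -5, 5.
On [-5, 5], v = -t**2 - 3*t + 28 is on top; that piece has area ∫[-5,5] (-t**2 + 25) dt = 500/3.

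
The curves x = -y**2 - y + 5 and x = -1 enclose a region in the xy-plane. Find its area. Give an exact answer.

125/6

Both boundary curves give x as a function of y, so integrate with respect to y. Setting them equal: -y**2 - y + 6 = 0, i.e. -(y - 2)*(y + 3) = 0, so they meet at y = -3, 2.
For y in [-3, 2], x = -y**2 - y + 5 is on the right; area = ∫[-3,2] (-y**2 - y + 6) dy = 125/6.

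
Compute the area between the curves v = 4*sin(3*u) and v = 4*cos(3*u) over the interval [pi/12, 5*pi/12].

8*sqrt(2)/3

On [pi/12, 5*pi/12], (4*sin(3*u)) - (4*cos(3*u)) = 4*sin(3*u) - 4*cos(3*u) is ≥ 0 throughout, so the area is a single integral of |4*sin(3*u) - 4*cos(3*u)|.
∫[pi/12,5*pi/12] (4*sin(3*u) - 4*cos(3*u)) du = 8*sqrt(2)/3.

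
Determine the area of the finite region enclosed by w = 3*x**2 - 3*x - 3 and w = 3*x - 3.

4

Set the curves equal: 3*x**2 - 3*x - 3 = 3*x - 3, so 3*x**2 - 6*x = 0, which factors as 3*x*(x - 2) = 0. The curves meet at x = 0, 2.
On [0, 2], w = 3*x - 3 is on top; that piece has area ∫[0,2] (-(3*x**2 - 6*x)) dx = 4.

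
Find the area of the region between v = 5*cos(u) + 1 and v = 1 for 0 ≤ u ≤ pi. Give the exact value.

The difference (5*cos(u) + 1) - (1) = 5*cos(u) changes sign at u = pi/2 inside [0, pi], so split the integral there.
∫[0,pi/2] (5*cos(u)) du = 5.
∫[pi/2,pi] (5*cos(u)) du = -5; the area of that piece is 5.
Total area = 5 + 5 = 10.

10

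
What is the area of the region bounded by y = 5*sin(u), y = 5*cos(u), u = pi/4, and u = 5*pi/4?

On [pi/4, 5*pi/4], (5*sin(u)) - (5*cos(u)) = 5*sin(u) - 5*cos(u) is ≥ 0 throughout, so the area is a single integral of |5*sin(u) - 5*cos(u)|.
∫[pi/4,5*pi/4] (5*sin(u) - 5*cos(u)) du = 10*sqrt(2).

10*sqrt(2)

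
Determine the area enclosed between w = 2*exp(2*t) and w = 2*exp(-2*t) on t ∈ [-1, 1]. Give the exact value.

The difference (2*exp(2*t)) - (2*exp(-2*t)) = 2*exp(2*t) - 2*exp(-2*t) changes sign at t = 0 inside [-1, 1], so split the integral there.
∫[-1,0] (2*exp(2*t) - 2*exp(-2*t)) dt = -exp(2) - exp(-2) + 2; the area of that piece is -2 + exp(-2) + exp(2).
∫[0,1] (2*exp(2*t) - 2*exp(-2*t)) dt = -2 + exp(-2) + exp(2).
Total area = (-2 + exp(-2) + exp(2)) + (-2 + exp(-2) + exp(2)) = -4 + 2*exp(-2) + 2*exp(2).

-4 + 2*exp(-2) + 2*exp(2)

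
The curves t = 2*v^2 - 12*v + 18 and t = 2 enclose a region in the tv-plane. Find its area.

Both boundary curves give t as a function of v, so integrate with respect to v. Setting them equal: 2*v^2 - 12*v + 16 = 0, i.e. 2*(v - 4)*(v - 2) = 0, so they meet at v = 2, 4.
For v in [2, 4], t = 2*v^2 - 12*v + 18 is on the left; area = ∫[2,4] (-(2*v^2 - 12*v + 16)) dv = 8/3.

8/3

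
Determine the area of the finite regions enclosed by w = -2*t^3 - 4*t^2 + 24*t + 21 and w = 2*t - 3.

Set the curves equal: -2*t^3 - 4*t^2 + 24*t + 21 = 2*t - 3, so -2*t^3 - 4*t^2 + 22*t + 24 = 0, which factors as -2*(t - 3)*(t + 1)*(t + 4) = 0. The curves meet at t = -4, -1, 3.
On [-4, -1], w = 2*t - 3 is on top; that piece has area ∫[-4,-1] (-(-2*t^3 - 4*t^2 + 22*t + 24)) dt = 99/2.
On [-1, 3], w = -2*t^3 - 4*t^2 + 24*t + 21 is on top; that piece has area ∫[-1,3] (-2*t^3 - 4*t^2 + 22*t + 24) dt = 320/3.
Total enclosed area = 99/2 + 320/3 = 937/6.

937/6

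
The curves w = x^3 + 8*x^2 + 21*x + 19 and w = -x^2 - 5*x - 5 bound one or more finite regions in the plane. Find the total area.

1/2

Set the curves equal: x^3 + 8*x^2 + 21*x + 19 = -x^2 - 5*x - 5, so x^3 + 9*x^2 + 26*x + 24 = 0, which factors as (x + 2)*(x + 3)*(x + 4) = 0. The curves meet at x = -4, -3, -2.
On [-4, -3], w = x^3 + 8*x^2 + 21*x + 19 is on top; that piece has area ∫[-4,-3] (x^3 + 9*x^2 + 26*x + 24) dx = 1/4.
On [-3, -2], w = -x^2 - 5*x - 5 is on top; that piece has area ∫[-3,-2] (-(x^3 + 9*x^2 + 26*x + 24)) dx = 1/4.
Total enclosed area = 1/4 + 1/4 = 1/2.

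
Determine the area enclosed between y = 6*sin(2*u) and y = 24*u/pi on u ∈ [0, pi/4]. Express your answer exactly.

On [0, pi/4], (6*sin(2*u)) - (24*u/pi) = -24*u/pi + 6*sin(2*u) is ≥ 0 throughout, so the area is a single integral of |-24*u/pi + 6*sin(2*u)|.
∫[0,pi/4] (-24*u/pi + 6*sin(2*u)) du = 3 - 3*pi/4.

3 - 3*pi/4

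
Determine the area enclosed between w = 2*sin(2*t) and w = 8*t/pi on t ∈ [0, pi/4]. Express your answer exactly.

On [0, pi/4], (2*sin(2*t)) - (8*t/pi) = -8*t/pi + 2*sin(2*t) is ≥ 0 throughout, so the area is a single integral of |-8*t/pi + 2*sin(2*t)|.
∫[0,pi/4] (-8*t/pi + 2*sin(2*t)) dt = 1 - pi/4.

1 - pi/4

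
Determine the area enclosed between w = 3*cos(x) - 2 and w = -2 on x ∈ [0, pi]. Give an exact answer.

The difference (3*cos(x) - 2) - (-2) = 3*cos(x) changes sign at x = pi/2 inside [0, pi], so split the integral there.
∫[0,pi/2] (3*cos(x)) dx = 3.
∫[pi/2,pi] (3*cos(x)) dx = -3; the area of that piece is 3.
Total area = 3 + 3 = 6.

6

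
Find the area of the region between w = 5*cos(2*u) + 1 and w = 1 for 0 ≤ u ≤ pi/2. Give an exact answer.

The difference (5*cos(2*u) + 1) - (1) = 5*cos(2*u) changes sign at u = pi/4 inside [0, pi/2], so split the integral there.
∫[0,pi/4] (5*cos(2*u)) du = 5/2.
∫[pi/4,pi/2] (5*cos(2*u)) du = -5/2; the area of that piece is 5/2.
Total area = 5/2 + 5/2 = 5.

5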